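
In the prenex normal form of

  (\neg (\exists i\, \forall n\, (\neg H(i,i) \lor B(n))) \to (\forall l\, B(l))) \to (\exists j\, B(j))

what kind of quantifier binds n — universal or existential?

existential

First replace A → B with ¬A ∨ B.
  \neg (\neg \neg (\exists i\, \forall n\, (\neg H(i,i) \lor B(n))) \lor (\forall l\, B(l))) \lor (\exists j\, B(j))
Push ¬ through the quantifiers and connectives to reach negation normal form:
  (\forall i\, \exists n\, (H(i,i) \land \neg B(n))) \land (\exists l\, \neg B(l)) \lor (\exists j\, B(j))
Pull the quantifiers to the front (each side's bound variable is not free in the other side):
  \forall i\, \exists n\, \exists l\, \exists j\, (H(i,i) \land \neg B(n) \land \neg B(l) \lor B(j))
The quantifier \forall n sits under an odd number of negations (counting the antecedent side of each →), so it flips to \exists n.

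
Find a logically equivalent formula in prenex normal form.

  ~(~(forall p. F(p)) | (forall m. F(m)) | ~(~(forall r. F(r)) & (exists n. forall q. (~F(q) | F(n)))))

forall p. exists m. exists r. exists n. forall q. (F(p) & ~F(m) & ~F(r) & (~F(q) | F(n)))

Push ¬ through the quantifiers and connectives to reach negation normal form:
  (forall p. F(p)) & (exists m. ~F(m)) & (exists r. ~F(r)) & (exists n. forall q. (~F(q) | F(n)))
All bound variables are already distinct, so no renaming is needed.
Extract every quantifier outward, since the variables are now distinct and don't occur free across branches:
  forall p. exists m. exists r. exists n. forall q. (F(p) & ~F(m) & ~F(r) & (~F(q) | F(n)))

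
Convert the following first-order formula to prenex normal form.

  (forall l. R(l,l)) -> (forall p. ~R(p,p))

exists l. forall p. (~R(l,l) | ~R(p,p))

First replace A → B with ¬A ∨ B.
  ~(forall l. R(l,l)) | (forall p. ~R(p,p))
Move each ¬ inward, flipping quantifiers it crosses:
  (exists l. ~R(l,l)) | (forall p. ~R(p,p))
Pull the quantifiers to the front (each side's bound variable is not free in the other side):
  exists l. forall p. (~R(l,l) | ~R(p,p))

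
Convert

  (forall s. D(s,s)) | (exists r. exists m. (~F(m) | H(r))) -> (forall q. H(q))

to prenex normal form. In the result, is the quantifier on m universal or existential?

First replace A → B with ¬A ∨ B.
  ~((forall s. D(s,s)) | (exists r. exists m. (~F(m) | H(r)))) | (forall q. H(q))
Move each ¬ inward, flipping quantifiers it crosses:
  (exists s. ~D(s,s)) & (forall r. forall m. (F(m) & ~H(r))) | (forall q. H(q))
Finally move all quantifiers to the prefix:
  exists s. forall r. forall m. forall q. (~D(s,s) & F(m) & ~H(r) | H(q))
The quantifier exists m sits under an odd number of negations (counting the antecedent side of each →), so it flips to forall m.

universal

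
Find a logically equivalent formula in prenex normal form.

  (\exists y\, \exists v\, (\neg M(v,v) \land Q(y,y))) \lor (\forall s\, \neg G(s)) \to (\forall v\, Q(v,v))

\forall y\, \forall v\, \exists s\, \forall y1\, ((M(v,v) \lor \neg Q(y,y)) \land G(s) \lor Q(y1,y1))

First replace A → B with ¬A ∨ B.
  \neg ((\exists y\, \exists v\, (\neg M(v,v) \land Q(y,y))) \lor (\forall s\, \neg G(s))) \lor (\forall v\, Q(v,v))
Push ¬ through the quantifiers and connectives to reach negation normal form:
  (\forall y\, \forall v\, (M(v,v) \lor \neg Q(y,y))) \land (\exists s\, G(s)) \lor (\forall v\, Q(v,v))
Rename bound variables to avoid capture: v↦y1.
  (\forall y\, \forall v\, (M(v,v) \lor \neg Q(y,y))) \land (\exists s\, G(s)) \lor (\forall y1\, Q(y1,y1))
Finally move all quantifiers to the prefix:
  \forall y\, \forall v\, \exists s\, \forall y1\, ((M(v,v) \lor \neg Q(y,y)) \land G(s) \lor Q(y1,y1))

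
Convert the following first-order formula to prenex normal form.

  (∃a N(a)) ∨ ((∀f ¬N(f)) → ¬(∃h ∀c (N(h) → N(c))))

∃a ∃f ∀h ∃c (N(a) ∨ N(f) ∨ N(h) ∧ ¬N(c))

First replace A → B with ¬A ∨ B.
  (∃a N(a)) ∨ ¬(∀f ¬N(f)) ∨ ¬(∃h ∀c (¬N(h) ∨ N(c)))
Move each ¬ inward, flipping quantifiers it crosses:
  (∃a N(a)) ∨ (∃f N(f)) ∨ (∀h ∃c (N(h) ∧ ¬N(c)))
Finally move all quantifiers to the prefix:
  ∃a ∃f ∀h ∃c (N(a) ∨ N(f) ∨ N(h) ∧ ¬N(c))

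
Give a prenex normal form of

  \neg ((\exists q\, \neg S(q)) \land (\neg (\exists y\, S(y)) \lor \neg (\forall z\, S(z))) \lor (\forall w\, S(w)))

\forall q\, \exists y\, \forall z\, \exists w\, ((S(q) \lor S(y) \land S(z)) \land \neg S(w))

Drive negations inward (¬∀x A ≡ ∃x ¬A, ¬∃x A ≡ ∀x ¬A, De Morgan for ∧/∨):
  ((\forall q\, S(q)) \lor (\exists y\, S(y)) \land (\forall z\, S(z))) \land (\exists w\, \neg S(w))
All bound variables are already distinct, so no renaming is needed.
Extract every quantifier outward, since the variables are now distinct and don't occur free across branches:
  \forall q\, \exists y\, \forall z\, \exists w\, ((S(q) \lor S(y) \land S(z)) \land \neg S(w))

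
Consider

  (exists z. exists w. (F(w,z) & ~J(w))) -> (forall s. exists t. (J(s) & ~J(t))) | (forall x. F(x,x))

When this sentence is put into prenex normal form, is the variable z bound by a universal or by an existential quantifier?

universal

Eliminate → and ↔ using ¬ and ∨.
  ~(exists z. exists w. (F(w,z) & ~J(w))) | (forall s. exists t. (J(s) & ~J(t))) | (forall x. F(x,x))
Drive negations inward (¬∀x A ≡ ∃x ¬A, ¬∃x A ≡ ∀x ¬A, De Morgan for ∧/∨):
  (forall z. forall w. (~F(w,z) | J(w))) | (forall s. exists t. (J(s) & ~J(t))) | (forall x. F(x,x))
All bound variables are already distinct, so no renaming is needed.
Finally move all quantifiers to the prefix:
  forall z. forall w. forall s. exists t. forall x. (~F(w,z) | J(w) | J(s) & ~J(t) | F(x,x))
The quantifier exists z sits under an odd number of negations (counting the antecedent side of each →), so it flips to forall z.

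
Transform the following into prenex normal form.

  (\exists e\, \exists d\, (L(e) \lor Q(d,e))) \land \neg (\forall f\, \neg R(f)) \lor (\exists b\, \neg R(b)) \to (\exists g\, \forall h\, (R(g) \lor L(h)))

\forall e\, \forall d\, \forall f\, \forall b\, \exists g\, \forall h\, ((\neg L(e) \land \neg Q(d,e) \lor \neg R(f)) \land R(b) \lor R(g) \lor L(h))

Rewrite implications/biconditionals: A → B as ¬A ∨ B.
  \neg ((\exists e\, \exists d\, (L(e) \lor Q(d,e))) \land \neg (\forall f\, \neg R(f)) \lor (\exists b\, \neg R(b))) \lor (\exists g\, \forall h\, (R(g) \lor L(h)))
Move each ¬ inward, flipping quantifiers it crosses:
  ((\forall e\, \forall d\, (\neg L(e) \land \neg Q(d,e))) \lor (\forall f\, \neg R(f))) \land (\forall b\, R(b)) \lor (\exists g\, \forall h\, (R(g) \lor L(h)))
All bound variables are already distinct, so no renaming is needed.
Pull the quantifiers to the front (each side's bound variable is not free in the other side):
  \forall e\, \forall d\, \forall f\, \forall b\, \exists g\, \forall h\, ((\neg L(e) \land \neg Q(d,e) \lor \neg R(f)) \land R(b) \lor R(g) \lor L(h))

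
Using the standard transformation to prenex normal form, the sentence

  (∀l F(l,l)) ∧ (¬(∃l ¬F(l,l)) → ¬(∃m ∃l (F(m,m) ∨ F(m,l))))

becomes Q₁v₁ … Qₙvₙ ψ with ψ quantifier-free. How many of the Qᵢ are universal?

Eliminate → and ↔ using ¬ and ∨.
  (∀l F(l,l)) ∧ (¬¬(∃l ¬F(l,l)) ∨ ¬(∃m ∃l (F(m,m) ∨ F(m,l))))
Move each ¬ inward, flipping quantifiers it crosses:
  (∀l F(l,l)) ∧ ((∃l ¬F(l,l)) ∨ (∀m ∀l (¬F(m,m) ∧ ¬F(m,l))))
Standardize variables apart so no two quantifiers bind the same name: l↦p, l↦w1.
  (∀l F(l,l)) ∧ ((∃p ¬F(p,p)) ∨ (∀m ∀w1 (¬F(m,m) ∧ ¬F(m,w1))))
Finally move all quantifiers to the prefix:
  ∀l ∃p ∀m ∀w1 (F(l,l) ∧ (¬F(p,p) ∨ ¬F(m,m) ∧ ¬F(m,w1)))
The prefix is ∀l ∃p ∀m ∀w1: 3 universal, 1 existential.

3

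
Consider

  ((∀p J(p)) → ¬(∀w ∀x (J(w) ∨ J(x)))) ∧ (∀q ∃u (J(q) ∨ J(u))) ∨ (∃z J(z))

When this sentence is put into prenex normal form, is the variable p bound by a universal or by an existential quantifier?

Eliminate → and ↔ using ¬ and ∨.
  (¬(∀p J(p)) ∨ ¬(∀w ∀x (J(w) ∨ J(x)))) ∧ (∀q ∃u (J(q) ∨ J(u))) ∨ (∃z J(z))
Push ¬ through the quantifiers and connectives to reach negation normal form:
  ((∃p ¬J(p)) ∨ (∃w ∃x (¬J(w) ∧ ¬J(x)))) ∧ (∀q ∃u (J(q) ∨ J(u))) ∨ (∃z J(z))
Pull the quantifiers to the front (each side's bound variable is not free in the other side):
  ∃p ∃w ∃x ∀q ∃u ∃z ((¬J(p) ∨ ¬J(w) ∧ ¬J(x)) ∧ (J(q) ∨ J(u)) ∨ J(z))
The quantifier ∀p sits under an odd number of negations (counting the antecedent side of each →), so it flips to ∃p.

existential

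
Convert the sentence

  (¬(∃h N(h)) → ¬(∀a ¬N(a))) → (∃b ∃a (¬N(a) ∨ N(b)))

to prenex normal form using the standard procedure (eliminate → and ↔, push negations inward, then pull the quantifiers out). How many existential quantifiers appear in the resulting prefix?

Rewrite implications/biconditionals: A → B as ¬A ∨ B.
  ¬(¬¬(∃h N(h)) ∨ ¬(∀a ¬N(a))) ∨ (∃b ∃a (¬N(a) ∨ N(b)))
Move each ¬ inward, flipping quantifiers it crosses:
  (∀h ¬N(h)) ∧ (∀a ¬N(a)) ∨ (∃b ∃a (¬N(a) ∨ N(b)))
Standardize variables apart so no two quantifiers bind the same name: a↦v1.
  (∀h ¬N(h)) ∧ (∀a ¬N(a)) ∨ (∃b ∃v1 (¬N(v1) ∨ N(b)))
Pull the quantifiers to the front (each side's bound variable is not free in the other side):
  ∀h ∀a ∃b ∃v1 (¬N(h) ∧ ¬N(a) ∨ ¬N(v1) ∨ N(b))
The prefix is ∀h ∀a ∃b ∃v1: 2 universal, 2 existential.

2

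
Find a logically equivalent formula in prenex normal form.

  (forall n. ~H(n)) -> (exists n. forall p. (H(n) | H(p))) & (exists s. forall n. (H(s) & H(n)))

Rewrite implications/biconditionals: A → B as ¬A ∨ B.
  ~(forall n. ~H(n)) | (exists n. forall p. (H(n) | H(p))) & (exists s. forall n. (H(s) & H(n)))
Push ¬ through the quantifiers and connectives to reach negation normal form:
  (exists n. H(n)) | (exists n. forall p. (H(n) | H(p))) & (exists s. forall n. (H(s) & H(n)))
Rename bound variables to avoid capture: n↦u, n↦t.
  (exists n. H(n)) | (exists u. forall p. (H(u) | H(p))) & (exists s. forall t. (H(s) & H(t)))
Finally move all quantifiers to the prefix:
  exists n. exists u. forall p. exists s. forall t. (H(n) | (H(u) | H(p)) & H(s) & H(t))

exists n. exists u. forall p. exists s. forall t. (H(n) | (H(u) | H(p)) & H(s) & H(t))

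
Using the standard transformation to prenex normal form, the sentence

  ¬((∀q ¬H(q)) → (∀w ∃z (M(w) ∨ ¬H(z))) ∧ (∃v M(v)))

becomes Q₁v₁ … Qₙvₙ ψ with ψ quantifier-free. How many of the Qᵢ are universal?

Eliminate → and ↔ using ¬ and ∨.
  ¬(¬(∀q ¬H(q)) ∨ (∀w ∃z (M(w) ∨ ¬H(z))) ∧ (∃v M(v)))
Move each ¬ inward, flipping quantifiers it crosses:
  (∀q ¬H(q)) ∧ ((∃w ∀z (¬M(w) ∧ H(z))) ∨ (∀v ¬M(v)))
Extract every quantifier outward, since the variables are now distinct and don't occur free across branches:
  ∀q ∃w ∀z ∀v (¬H(q) ∧ (¬M(w) ∧ H(z) ∨ ¬M(v)))
The prefix is ∀q ∃w ∀z ∀v: 3 universal, 1 existential.

3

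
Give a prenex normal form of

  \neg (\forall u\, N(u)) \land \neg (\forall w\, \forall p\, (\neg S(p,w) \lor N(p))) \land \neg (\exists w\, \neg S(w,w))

\exists u\, \exists w\, \exists p\, \forall r\, (\neg N(u) \land S(p,w) \land \neg N(p) \land S(r,r))

Move each ¬ inward, flipping quantifiers it crosses:
  (\exists u\, \neg N(u)) \land (\exists w\, \exists p\, (S(p,w) \land \neg N(p))) \land (\forall w\, S(w,w))
Give each quantifier a distinct variable: w↦r.
  (\exists u\, \neg N(u)) \land (\exists w\, \exists p\, (S(p,w) \land \neg N(p))) \land (\forall r\, S(r,r))
Extract every quantifier outward, since the variables are now distinct and don't occur free across branches:
  \exists u\, \exists w\, \exists p\, \forall r\, (\neg N(u) \land S(p,w) \land \neg N(p) \land S(r,r))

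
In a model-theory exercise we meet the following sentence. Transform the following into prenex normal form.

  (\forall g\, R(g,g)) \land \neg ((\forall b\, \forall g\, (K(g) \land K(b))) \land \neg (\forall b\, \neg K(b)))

Push ¬ through the quantifiers and connectives to reach negation normal form:
  (\forall g\, R(g,g)) \land ((\exists b\, \exists g\, (\neg K(g) \lor \neg K(b))) \lor (\forall b\, \neg K(b)))
Standardize variables apart so no two quantifiers bind the same name: g↦x1, b↦u1.
  (\forall g\, R(g,g)) \land ((\exists b\, \exists x1\, (\neg K(x1) \lor \neg K(b))) \lor (\forall u1\, \neg K(u1)))
Pull the quantifiers to the front (each side's bound variable is not free in the other side):
  \forall g\, \exists b\, \exists x1\, \forall u1\, (R(g,g) \land (\neg K(x1) \lor \neg K(b) \lor \neg K(u1)))

\forall g\, \exists b\, \exists x1\, \forall u1\, (R(g,g) \land (\neg K(x1) \lor \neg K(b) \lor \neg K(u1)))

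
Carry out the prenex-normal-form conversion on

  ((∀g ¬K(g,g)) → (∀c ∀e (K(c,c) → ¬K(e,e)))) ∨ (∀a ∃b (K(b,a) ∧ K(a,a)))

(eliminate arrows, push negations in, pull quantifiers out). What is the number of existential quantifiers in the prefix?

2

Rewrite implications/biconditionals: A → B as ¬A ∨ B.
  ¬(∀g ¬K(g,g)) ∨ (∀c ∀e (¬K(c,c) ∨ ¬K(e,e))) ∨ (∀a ∃b (K(b,a) ∧ K(a,a)))
Drive negations inward (¬∀x A ≡ ∃x ¬A, ¬∃x A ≡ ∀x ¬A, De Morgan for ∧/∨):
  (∃g K(g,g)) ∨ (∀c ∀e (¬K(c,c) ∨ ¬K(e,e))) ∨ (∀a ∃b (K(b,a) ∧ K(a,a)))
All bound variables are already distinct, so no renaming is needed.
Extract every quantifier outward, since the variables are now distinct and don't occur free across branches:
  ∃g ∀c ∀e ∀a ∃b (K(g,g) ∨ ¬K(c,c) ∨ ¬K(e,e) ∨ K(b,a) ∧ K(a,a))
The prefix is ∃g ∀c ∀e ∀a ∃b: 3 universal, 2 existential.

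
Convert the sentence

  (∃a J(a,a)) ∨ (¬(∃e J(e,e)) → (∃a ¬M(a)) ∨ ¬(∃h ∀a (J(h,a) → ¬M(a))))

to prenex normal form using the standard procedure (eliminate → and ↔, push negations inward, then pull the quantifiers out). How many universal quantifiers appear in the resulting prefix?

First replace A → B with ¬A ∨ B.
  (∃a J(a,a)) ∨ ¬¬(∃e J(e,e)) ∨ (∃a ¬M(a)) ∨ ¬(∃h ∀a (¬J(h,a) ∨ ¬M(a)))
Push ¬ through the quantifiers and connectives to reach negation normal form:
  (∃a J(a,a)) ∨ (∃e J(e,e)) ∨ (∃a ¬M(a)) ∨ (∀h ∃a (J(h,a) ∧ M(a)))
Rename bound variables to avoid capture: a↦b, a↦w.
  (∃a J(a,a)) ∨ (∃e J(e,e)) ∨ (∃b ¬M(b)) ∨ (∀h ∃w (J(h,w) ∧ M(w)))
Extract every quantifier outward, since the variables are now distinct and don't occur free across branches:
  ∃a ∃e ∃b ∀h ∃w (J(a,a) ∨ J(e,e) ∨ ¬M(b) ∨ J(h,w) ∧ M(w))
The prefix is ∃a ∃e ∃b ∀h ∃w: 1 universal, 4 existential.

1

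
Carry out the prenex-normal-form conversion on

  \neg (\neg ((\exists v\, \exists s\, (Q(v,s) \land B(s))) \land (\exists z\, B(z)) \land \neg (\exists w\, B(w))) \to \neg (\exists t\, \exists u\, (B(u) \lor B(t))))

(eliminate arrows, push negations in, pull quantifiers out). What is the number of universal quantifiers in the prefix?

3

First replace A → B with ¬A ∨ B.
  \neg (\neg \neg ((\exists v\, \exists s\, (Q(v,s) \land B(s))) \land (\exists z\, B(z)) \land \neg (\exists w\, B(w))) \lor \neg (\exists t\, \exists u\, (B(u) \lor B(t))))
Drive negations inward (¬∀x A ≡ ∃x ¬A, ¬∃x A ≡ ∀x ¬A, De Morgan for ∧/∨):
  ((\forall v\, \forall s\, (\neg Q(v,s) \lor \neg B(s))) \lor (\forall z\, \neg B(z)) \lor (\exists w\, B(w))) \land (\exists t\, \exists u\, (B(u) \lor B(t)))
All bound variables are already distinct, so no renaming is needed.
Finally move all quantifiers to the prefix:
  \forall v\, \forall s\, \forall z\, \exists w\, \exists t\, \exists u\, ((\neg Q(v,s) \lor \neg B(s) \lor \neg B(z) \lor B(w)) \land (B(u) \lor B(t)))
The prefix is \forall v \forall s \forall z \exists w \exists t \exists u: 3 universal, 3 existential.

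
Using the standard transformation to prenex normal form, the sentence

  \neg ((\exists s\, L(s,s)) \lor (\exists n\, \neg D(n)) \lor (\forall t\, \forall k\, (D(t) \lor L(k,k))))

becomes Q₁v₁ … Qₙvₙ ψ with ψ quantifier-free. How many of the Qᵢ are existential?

2

Move each ¬ inward, flipping quantifiers it crosses:
  (\forall s\, \neg L(s,s)) \land (\forall n\, D(n)) \land (\exists t\, \exists k\, (\neg D(t) \land \neg L(k,k)))
All bound variables are already distinct, so no renaming is needed.
Pull the quantifiers to the front (each side's bound variable is not free in the other side):
  \forall s\, \forall n\, \exists t\, \exists k\, (\neg L(s,s) \land D(n) \land \neg D(t) \land \neg L(k,k))
The prefix is \forall s \forall n \exists t \exists k: 2 universal, 2 existential.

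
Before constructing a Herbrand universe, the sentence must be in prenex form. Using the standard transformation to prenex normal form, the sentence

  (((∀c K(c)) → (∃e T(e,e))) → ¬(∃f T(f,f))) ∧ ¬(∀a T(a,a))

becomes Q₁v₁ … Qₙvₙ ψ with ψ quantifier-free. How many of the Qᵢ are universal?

Rewrite implications/biconditionals: A → B as ¬A ∨ B.
  (¬(¬(∀c K(c)) ∨ (∃e T(e,e))) ∨ ¬(∃f T(f,f))) ∧ ¬(∀a T(a,a))
Drive negations inward (¬∀x A ≡ ∃x ¬A, ¬∃x A ≡ ∀x ¬A, De Morgan for ∧/∨):
  ((∀c K(c)) ∧ (∀e ¬T(e,e)) ∨ (∀f ¬T(f,f))) ∧ (∃a ¬T(a,a))
All bound variables are already distinct, so no renaming is needed.
Pull the quantifiers to the front (each side's bound variable is not free in the other side):
  ∀c ∀e ∀f ∃a ((K(c) ∧ ¬T(e,e) ∨ ¬T(f,f)) ∧ ¬T(a,a))
The prefix is ∀c ∀e ∀f ∃a: 3 universal, 1 existential.

3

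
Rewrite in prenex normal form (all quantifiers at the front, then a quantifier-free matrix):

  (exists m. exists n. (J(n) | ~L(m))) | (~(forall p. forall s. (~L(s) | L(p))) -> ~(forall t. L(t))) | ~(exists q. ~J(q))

exists m. exists n. forall p. forall s. exists t. forall q. (J(n) | ~L(m) | ~L(s) | L(p) | ~L(t) | J(q))

Eliminate → and ↔ using ¬ and ∨.
  (exists m. exists n. (J(n) | ~L(m))) | ~~(forall p. forall s. (~L(s) | L(p))) | ~(forall t. L(t)) | ~(exists q. ~J(q))
Drive negations inward (¬∀x A ≡ ∃x ¬A, ¬∃x A ≡ ∀x ¬A, De Morgan for ∧/∨):
  (exists m. exists n. (J(n) | ~L(m))) | (forall p. forall s. (~L(s) | L(p))) | (exists t. ~L(t)) | (forall q. J(q))
Extract every quantifier outward, since the variables are now distinct and don't occur free across branches:
  exists m. exists n. forall p. forall s. exists t. forall q. (J(n) | ~L(m) | ~L(s) | L(p) | ~L(t) | J(q))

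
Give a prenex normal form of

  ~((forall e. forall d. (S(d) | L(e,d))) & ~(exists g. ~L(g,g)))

Drive negations inward (¬∀x A ≡ ∃x ¬A, ¬∃x A ≡ ∀x ¬A, De Morgan for ∧/∨):
  (exists e. exists d. (~S(d) & ~L(e,d))) | (exists g. ~L(g,g))
Pull the quantifiers to the front (each side's bound variable is not free in the other side):
  exists e. exists d. exists g. (~S(d) & ~L(e,d) | ~L(g,g))

exists e. exists d. exists g. (~S(d) & ~L(e,d) | ~L(g,g))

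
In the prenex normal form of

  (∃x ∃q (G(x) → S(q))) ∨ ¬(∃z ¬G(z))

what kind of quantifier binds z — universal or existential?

Rewrite implications/biconditionals: A → B as ¬A ∨ B.
  (∃x ∃q (¬G(x) ∨ S(q))) ∨ ¬(∃z ¬G(z))
Push ¬ through the quantifiers and connectives to reach negation normal form:
  (∃x ∃q (¬G(x) ∨ S(q))) ∨ (∀z G(z))
All bound variables are already distinct, so no renaming is needed.
Extract every quantifier outward, since the variables are now distinct and don't occur free across branches:
  ∃x ∃q ∀z (¬G(x) ∨ S(q) ∨ G(z))
The quantifier ∃z sits under an odd number of negations (counting the antecedent side of each →), so it flips to ∀z.

universal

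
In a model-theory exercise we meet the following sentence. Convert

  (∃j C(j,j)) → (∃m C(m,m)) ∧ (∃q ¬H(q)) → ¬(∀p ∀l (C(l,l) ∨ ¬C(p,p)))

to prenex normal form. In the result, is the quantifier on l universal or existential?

Eliminate → and ↔ using ¬ and ∨.
  ¬(∃j C(j,j)) ∨ ¬((∃m C(m,m)) ∧ (∃q ¬H(q))) ∨ ¬(∀p ∀l (C(l,l) ∨ ¬C(p,p)))
Move each ¬ inward, flipping quantifiers it crosses:
  (∀j ¬C(j,j)) ∨ (∀m ¬C(m,m)) ∨ (∀q H(q)) ∨ (∃p ∃l (¬C(l,l) ∧ C(p,p)))
Extract every quantifier outward, since the variables are now distinct and don't occur free across branches:
  ∀j ∀m ∀q ∃p ∃l (¬C(j,j) ∨ ¬C(m,m) ∨ H(q) ∨ ¬C(l,l) ∧ C(p,p))
The quantifier ∀l sits under an odd number of negations (counting the antecedent side of each →), so it flips to ∃l.

existential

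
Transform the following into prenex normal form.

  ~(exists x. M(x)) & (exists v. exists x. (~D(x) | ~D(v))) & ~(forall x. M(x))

Drive negations inward (¬∀x A ≡ ∃x ¬A, ¬∃x A ≡ ∀x ¬A, De Morgan for ∧/∨):
  (forall x. ~M(x)) & (exists v. exists x. (~D(x) | ~D(v))) & (exists x. ~M(x))
Give each quantifier a distinct variable: x↦p, x↦r.
  (forall x. ~M(x)) & (exists v. exists p. (~D(p) | ~D(v))) & (exists r. ~M(r))
Finally move all quantifiers to the prefix:
  forall x. exists v. exists p. exists r. (~M(x) & (~D(p) | ~D(v)) & ~M(r))

forall x. exists v. exists p. exists r. (~M(x) & (~D(p) | ~D(v)) & ~M(r))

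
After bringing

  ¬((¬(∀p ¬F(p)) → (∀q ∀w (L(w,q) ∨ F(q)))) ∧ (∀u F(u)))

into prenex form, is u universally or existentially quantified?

Rewrite implications/biconditionals: A → B as ¬A ∨ B.
  ¬((¬¬(∀p ¬F(p)) ∨ (∀q ∀w (L(w,q) ∨ F(q)))) ∧ (∀u F(u)))
Move each ¬ inward, flipping quantifiers it crosses:
  (∃p F(p)) ∧ (∃q ∃w (¬L(w,q) ∧ ¬F(q))) ∨ (∃u ¬F(u))
All bound variables are already distinct, so no renaming is needed.
Extract every quantifier outward, since the variables are now distinct and don't occur free across branches:
  ∃p ∃q ∃w ∃u (F(p) ∧ ¬L(w,q) ∧ ¬F(q) ∨ ¬F(u))
The quantifier ∀u sits under an odd number of negations (counting the antecedent side of each →), so it flips to ∃u.

existential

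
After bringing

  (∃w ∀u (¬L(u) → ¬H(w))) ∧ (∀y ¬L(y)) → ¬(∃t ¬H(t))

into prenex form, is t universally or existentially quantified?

Rewrite implications/biconditionals: A → B as ¬A ∨ B.
  ¬((∃w ∀u (¬¬L(u) ∨ ¬H(w))) ∧ (∀y ¬L(y))) ∨ ¬(∃t ¬H(t))
Drive negations inward (¬∀x A ≡ ∃x ¬A, ¬∃x A ≡ ∀x ¬A, De Morgan for ∧/∨):
  (∀w ∃u (¬L(u) ∧ H(w))) ∨ (∃y L(y)) ∨ (∀t H(t))
All bound variables are already distinct, so no renaming is needed.
Finally move all quantifiers to the prefix:
  ∀w ∃u ∃y ∀t (¬L(u) ∧ H(w) ∨ L(y) ∨ H(t))
The quantifier ∃t sits under an odd number of negations (counting the antecedent side of each →), so it flips to ∀t.

universal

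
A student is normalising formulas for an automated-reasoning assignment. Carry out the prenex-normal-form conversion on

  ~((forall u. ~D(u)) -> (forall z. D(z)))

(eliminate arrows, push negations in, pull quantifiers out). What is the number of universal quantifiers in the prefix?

Rewrite implications/biconditionals: A → B as ¬A ∨ B.
  ~(~(forall u. ~D(u)) | (forall z. D(z)))
Move each ¬ inward, flipping quantifiers it crosses:
  (forall u. ~D(u)) & (exists z. ~D(z))
All bound variables are already distinct, so no renaming is needed.
Pull the quantifiers to the front (each side's bound variable is not free in the other side):
  forall u. exists z. (~D(u) & ~D(z))
The prefix is forall u exists z: 1 universal, 1 existential.

1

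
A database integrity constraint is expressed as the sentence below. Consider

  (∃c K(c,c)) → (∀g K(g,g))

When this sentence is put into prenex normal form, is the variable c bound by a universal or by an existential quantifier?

universal

First replace A → B with ¬A ∨ B.
  ¬(∃c K(c,c)) ∨ (∀g K(g,g))
Move each ¬ inward, flipping quantifiers it crosses:
  (∀c ¬K(c,c)) ∨ (∀g K(g,g))
All bound variables are already distinct, so no renaming is needed.
Pull the quantifiers to the front (each side's bound variable is not free in the other side):
  ∀c ∀g (¬K(c,c) ∨ K(g,g))
The quantifier ∃c sits under an odd number of negations (counting the antecedent side of each →), so it flips to ∀c.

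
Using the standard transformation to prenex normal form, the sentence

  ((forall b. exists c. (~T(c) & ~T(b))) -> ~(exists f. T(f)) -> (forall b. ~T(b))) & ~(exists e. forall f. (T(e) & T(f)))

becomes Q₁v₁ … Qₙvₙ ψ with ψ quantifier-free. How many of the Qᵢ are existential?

Rewrite implications/biconditionals: A → B as ¬A ∨ B.
  (~(forall b. exists c. (~T(c) & ~T(b))) | ~~(exists f. T(f)) | (forall b. ~T(b))) & ~(exists e. forall f. (T(e) & T(f)))
Move each ¬ inward, flipping quantifiers it crosses:
  ((exists b. forall c. (T(c) | T(b))) | (exists f. T(f)) | (forall b. ~T(b))) & (forall e. exists f. (~T(e) | ~T(f)))
Give each quantifier a distinct variable: b↦y1, f↦r.
  ((exists b. forall c. (T(c) | T(b))) | (exists f. T(f)) | (forall y1. ~T(y1))) & (forall e. exists r. (~T(e) | ~T(r)))
Finally move all quantifiers to the prefix:
  exists b. forall c. exists f. forall y1. forall e. exists r. ((T(c) | T(b) | T(f) | ~T(y1)) & (~T(e) | ~T(r)))
The prefix is exists b forall c exists f forall y1 forall e exists r: 3 universal, 3 existential.

3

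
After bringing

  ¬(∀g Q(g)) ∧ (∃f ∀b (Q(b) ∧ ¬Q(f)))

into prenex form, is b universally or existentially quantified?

Drive negations inward (¬∀x A ≡ ∃x ¬A, ¬∃x A ≡ ∀x ¬A, De Morgan for ∧/∨):
  (∃g ¬Q(g)) ∧ (∃f ∀b (Q(b) ∧ ¬Q(f)))
All bound variables are already distinct, so no renaming is needed.
Finally move all quantifiers to the prefix:
  ∃g ∃f ∀b (¬Q(g) ∧ Q(b) ∧ ¬Q(f))
The quantifier ∀b sits under an even number of negations, so it remains universal.

universal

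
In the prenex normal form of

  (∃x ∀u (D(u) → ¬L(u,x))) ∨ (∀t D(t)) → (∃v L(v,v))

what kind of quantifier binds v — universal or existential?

First replace A → B with ¬A ∨ B.
  ¬((∃x ∀u (¬D(u) ∨ ¬L(u,x))) ∨ (∀t D(t))) ∨ (∃v L(v,v))
Drive negations inward (¬∀x A ≡ ∃x ¬A, ¬∃x A ≡ ∀x ¬A, De Morgan for ∧/∨):
  (∀x ∃u (D(u) ∧ L(u,x))) ∧ (∃t ¬D(t)) ∨ (∃v L(v,v))
All bound variables are already distinct, so no renaming is needed.
Extract every quantifier outward, since the variables are now distinct and don't occur free across branches:
  ∀x ∃u ∃t ∃v (D(u) ∧ L(u,x) ∧ ¬D(t) ∨ L(v,v))
The quantifier ∃v sits under an even number of negations (counting the antecedent side of each →), so it remains existential.

existential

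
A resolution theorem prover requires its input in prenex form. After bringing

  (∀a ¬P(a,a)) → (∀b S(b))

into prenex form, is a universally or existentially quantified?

existential

First replace A → B with ¬A ∨ B.
  ¬(∀a ¬P(a,a)) ∨ (∀b S(b))
Move each ¬ inward, flipping quantifiers it crosses:
  (∃a P(a,a)) ∨ (∀b S(b))
All bound variables are already distinct, so no renaming is needed.
Pull the quantifiers to the front (each side's bound variable is not free in the other side):
  ∃a ∀b (P(a,a) ∨ S(b))
The quantifier ∀a sits under an odd number of negations (counting the antecedent side of each →), so it flips to ∃a.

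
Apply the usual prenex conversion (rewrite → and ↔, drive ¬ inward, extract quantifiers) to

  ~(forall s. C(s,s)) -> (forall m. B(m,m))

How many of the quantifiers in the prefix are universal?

2

First replace A → B with ¬A ∨ B.
  ~~(forall s. C(s,s)) | (forall m. B(m,m))
Drive negations inward (¬∀x A ≡ ∃x ¬A, ¬∃x A ≡ ∀x ¬A, De Morgan for ∧/∨):
  (forall s. C(s,s)) | (forall m. B(m,m))
All bound variables are already distinct, so no renaming is needed.
Pull the quantifiers to the front (each side's bound variable is not free in the other side):
  forall s. forall m. (C(s,s) | B(m,m))
The prefix is forall s forall m: 2 universal, 0 existential.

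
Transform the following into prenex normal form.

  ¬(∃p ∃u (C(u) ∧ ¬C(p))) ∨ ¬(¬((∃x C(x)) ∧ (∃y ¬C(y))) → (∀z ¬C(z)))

First replace A → B with ¬A ∨ B.
  ¬(∃p ∃u (C(u) ∧ ¬C(p))) ∨ ¬(¬¬((∃x C(x)) ∧ (∃y ¬C(y))) ∨ (∀z ¬C(z)))
Move each ¬ inward, flipping quantifiers it crosses:
  (∀p ∀u (¬C(u) ∨ C(p))) ∨ ((∀x ¬C(x)) ∨ (∀y C(y))) ∧ (∃z C(z))
Extract every quantifier outward, since the variables are now distinct and don't occur free across branches:
  ∀p ∀u ∀x ∀y ∃z (¬C(u) ∨ C(p) ∨ (¬C(x) ∨ C(y)) ∧ C(z))

∀p ∀u ∀x ∀y ∃z (¬C(u) ∨ C(p) ∨ (¬C(x) ∨ C(y)) ∧ C(z))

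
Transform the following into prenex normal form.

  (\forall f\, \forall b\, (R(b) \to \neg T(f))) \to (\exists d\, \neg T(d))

\exists f\, \exists b\, \exists d\, (R(b) \land T(f) \lor \neg T(d))

Eliminate → and ↔ using ¬ and ∨.
  \neg (\forall f\, \forall b\, (\neg R(b) \lor \neg T(f))) \lor (\exists d\, \neg T(d))
Push ¬ through the quantifiers and connectives to reach negation normal form:
  (\exists f\, \exists b\, (R(b) \land T(f))) \lor (\exists d\, \neg T(d))
All bound variables are already distinct, so no renaming is needed.
Extract every quantifier outward, since the variables are now distinct and don't occur free across branches:
  \exists f\, \exists b\, \exists d\, (R(b) \land T(f) \lor \neg T(d))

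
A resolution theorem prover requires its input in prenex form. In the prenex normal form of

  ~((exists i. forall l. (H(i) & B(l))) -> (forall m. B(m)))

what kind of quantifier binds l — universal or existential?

First replace A → B with ¬A ∨ B.
  ~(~(exists i. forall l. (H(i) & B(l))) | (forall m. B(m)))
Push ¬ through the quantifiers and connectives to reach negation normal form:
  (exists i. forall l. (H(i) & B(l))) & (exists m. ~B(m))
Finally move all quantifiers to the prefix:
  exists i. forall l. exists m. (H(i) & B(l) & ~B(m))
The quantifier forall l sits under an even number of negations (counting the antecedent side of each →), so it remains universal.

universal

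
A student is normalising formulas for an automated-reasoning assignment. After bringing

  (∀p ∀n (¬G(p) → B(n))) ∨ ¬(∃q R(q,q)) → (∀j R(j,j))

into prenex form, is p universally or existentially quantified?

Rewrite implications/biconditionals: A → B as ¬A ∨ B.
  ¬((∀p ∀n (¬¬G(p) ∨ B(n))) ∨ ¬(∃q R(q,q))) ∨ (∀j R(j,j))
Push ¬ through the quantifiers and connectives to reach negation normal form:
  (∃p ∃n (¬G(p) ∧ ¬B(n))) ∧ (∃q R(q,q)) ∨ (∀j R(j,j))
Pull the quantifiers to the front (each side's bound variable is not free in the other side):
  ∃p ∃n ∃q ∀j (¬G(p) ∧ ¬B(n) ∧ R(q,q) ∨ R(j,j))
The quantifier ∀p sits under an odd number of negations (counting the antecedent side of each →), so it flips to ∃p.

existential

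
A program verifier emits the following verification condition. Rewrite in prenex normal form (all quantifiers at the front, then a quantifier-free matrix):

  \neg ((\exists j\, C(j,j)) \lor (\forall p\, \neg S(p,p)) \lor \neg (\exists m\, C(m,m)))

\forall j\, \exists p\, \exists m\, (\neg C(j,j) \land S(p,p) \land C(m,m))

Move each ¬ inward, flipping quantifiers it crosses:
  (\forall j\, \neg C(j,j)) \land (\exists p\, S(p,p)) \land (\exists m\, C(m,m))
All bound variables are already distinct, so no renaming is needed.
Extract every quantifier outward, since the variables are now distinct and don't occur free across branches:
  \forall j\, \exists p\, \exists m\, (\neg C(j,j) \land S(p,p) \land C(m,m))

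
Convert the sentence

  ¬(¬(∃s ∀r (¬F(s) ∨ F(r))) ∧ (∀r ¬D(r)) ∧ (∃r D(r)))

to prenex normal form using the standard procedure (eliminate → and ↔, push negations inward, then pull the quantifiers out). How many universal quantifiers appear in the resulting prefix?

Drive negations inward (¬∀x A ≡ ∃x ¬A, ¬∃x A ≡ ∀x ¬A, De Morgan for ∧/∨):
  (∃s ∀r (¬F(s) ∨ F(r))) ∨ (∃r D(r)) ∨ (∀r ¬D(r))
Standardize variables apart so no two quantifiers bind the same name: r↦w, r↦y.
  (∃s ∀r (¬F(s) ∨ F(r))) ∨ (∃w D(w)) ∨ (∀y ¬D(y))
Pull the quantifiers to the front (each side's bound variable is not free in the other side):
  ∃s ∀r ∃w ∀y (¬F(s) ∨ F(r) ∨ D(w) ∨ ¬D(y))
The prefix is ∃s ∀r ∃w ∀y: 2 universal, 2 existential.

2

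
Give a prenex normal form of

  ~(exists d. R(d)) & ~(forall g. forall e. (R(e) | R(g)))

Move each ¬ inward, flipping quantifiers it crosses:
  (forall d. ~R(d)) & (exists g. exists e. (~R(e) & ~R(g)))
All bound variables are already distinct, so no renaming is needed.
Pull the quantifiers to the front (each side's bound variable is not free in the other side):
  forall d. exists g. exists e. (~R(d) & ~R(e) & ~R(g))

forall d. exists g. exists e. (~R(d) & ~R(e) & ~R(g))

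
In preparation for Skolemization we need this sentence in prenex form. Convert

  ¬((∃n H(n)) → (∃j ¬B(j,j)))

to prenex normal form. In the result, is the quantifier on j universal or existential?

Eliminate → and ↔ using ¬ and ∨.
  ¬(¬(∃n H(n)) ∨ (∃j ¬B(j,j)))
Move each ¬ inward, flipping quantifiers it crosses:
  (∃n H(n)) ∧ (∀j B(j,j))
All bound variables are already distinct, so no renaming is needed.
Pull the quantifiers to the front (each side's bound variable is not free in the other side):
  ∃n ∀j (H(n) ∧ B(j,j))
The quantifier ∃j sits under an odd number of negations (counting the antecedent side of each →), so it flips to ∀j.

universal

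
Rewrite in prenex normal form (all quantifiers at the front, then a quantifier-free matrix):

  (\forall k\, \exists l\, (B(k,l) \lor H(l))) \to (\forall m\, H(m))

Eliminate → and ↔ using ¬ and ∨.
  \neg (\forall k\, \exists l\, (B(k,l) \lor H(l))) \lor (\forall m\, H(m))
Move each ¬ inward, flipping quantifiers it crosses:
  (\exists k\, \forall l\, (\neg B(k,l) \land \neg H(l))) \lor (\forall m\, H(m))
Extract every quantifier outward, since the variables are now distinct and don't occur free across branches:
  \exists k\, \forall l\, \forall m\, (\neg B(k,l) \land \neg H(l) \lor H(m))

\exists k\, \forall l\, \forall m\, (\neg B(k,l) \land \neg H(l) \lor H(m))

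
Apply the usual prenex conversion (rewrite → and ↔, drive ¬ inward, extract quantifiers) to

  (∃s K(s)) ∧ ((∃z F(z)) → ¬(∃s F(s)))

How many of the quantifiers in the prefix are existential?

1

Rewrite implications/biconditionals: A → B as ¬A ∨ B.
  (∃s K(s)) ∧ (¬(∃z F(z)) ∨ ¬(∃s F(s)))
Move each ¬ inward, flipping quantifiers it crosses:
  (∃s K(s)) ∧ ((∀z ¬F(z)) ∨ (∀s ¬F(s)))
Give each quantifier a distinct variable: s↦b.
  (∃s K(s)) ∧ ((∀z ¬F(z)) ∨ (∀b ¬F(b)))
Extract every quantifier outward, since the variables are now distinct and don't occur free across branches:
  ∃s ∀z ∀b (K(s) ∧ (¬F(z) ∨ ¬F(b)))
The prefix is ∃s ∀z ∀b: 2 universal, 1 existential.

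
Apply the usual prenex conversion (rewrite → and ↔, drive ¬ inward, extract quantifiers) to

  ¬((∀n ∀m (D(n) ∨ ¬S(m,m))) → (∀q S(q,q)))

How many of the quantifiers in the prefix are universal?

Eliminate → and ↔ using ¬ and ∨.
  ¬(¬(∀n ∀m (D(n) ∨ ¬S(m,m))) ∨ (∀q S(q,q)))
Move each ¬ inward, flipping quantifiers it crosses:
  (∀n ∀m (D(n) ∨ ¬S(m,m))) ∧ (∃q ¬S(q,q))
Pull the quantifiers to the front (each side's bound variable is not free in the other side):
  ∀n ∀m ∃q ((D(n) ∨ ¬S(m,m)) ∧ ¬S(q,q))
The prefix is ∀n ∀m ∃q: 2 universal, 1 existential.

2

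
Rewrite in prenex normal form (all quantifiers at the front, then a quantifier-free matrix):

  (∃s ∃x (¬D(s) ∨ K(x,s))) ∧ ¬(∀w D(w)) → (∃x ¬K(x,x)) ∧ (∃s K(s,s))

Rewrite implications/biconditionals: A → B as ¬A ∨ B.
  ¬((∃s ∃x (¬D(s) ∨ K(x,s))) ∧ ¬(∀w D(w))) ∨ (∃x ¬K(x,x)) ∧ (∃s K(s,s))
Push ¬ through the quantifiers and connectives to reach negation normal form:
  (∀s ∀x (D(s) ∧ ¬K(x,s))) ∨ (∀w D(w)) ∨ (∃x ¬K(x,x)) ∧ (∃s K(s,s))
Rename bound variables to avoid capture: x↦a, s↦u1.
  (∀s ∀x (D(s) ∧ ¬K(x,s))) ∨ (∀w D(w)) ∨ (∃a ¬K(a,a)) ∧ (∃u1 K(u1,u1))
Pull the quantifiers to the front (each side's bound variable is not free in the other side):
  ∀s ∀x ∀w ∃a ∃u1 (D(s) ∧ ¬K(x,s) ∨ D(w) ∨ ¬K(a,a) ∧ K(u1,u1))

∀s ∀x ∀w ∃a ∃u1 (D(s) ∧ ¬K(x,s) ∨ D(w) ∨ ¬K(a,a) ∧ K(u1,u1))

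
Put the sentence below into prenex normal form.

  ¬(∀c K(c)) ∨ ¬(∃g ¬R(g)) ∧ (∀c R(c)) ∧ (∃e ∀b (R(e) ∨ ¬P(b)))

∃c ∀g ∀p ∃e ∀b (¬K(c) ∨ R(g) ∧ R(p) ∧ (R(e) ∨ ¬P(b)))

Move each ¬ inward, flipping quantifiers it crosses:
  (∃c ¬K(c)) ∨ (∀g R(g)) ∧ (∀c R(c)) ∧ (∃e ∀b (R(e) ∨ ¬P(b)))
Rename bound variables to avoid capture: c↦p.
  (∃c ¬K(c)) ∨ (∀g R(g)) ∧ (∀p R(p)) ∧ (∃e ∀b (R(e) ∨ ¬P(b)))
Finally move all quantifiers to the prefix:
  ∃c ∀g ∀p ∃e ∀b (¬K(c) ∨ R(g) ∧ R(p) ∧ (R(e) ∨ ¬P(b)))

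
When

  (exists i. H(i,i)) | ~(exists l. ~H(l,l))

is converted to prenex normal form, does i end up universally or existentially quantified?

existential

Move each ¬ inward, flipping quantifiers it crosses:
  (exists i. H(i,i)) | (forall l. H(l,l))
All bound variables are already distinct, so no renaming is needed.
Pull the quantifiers to the front (each side's bound variable is not free in the other side):
  exists i. forall l. (H(i,i) | H(l,l))
The quantifier exists i sits under an even number of negations, so it remains existential.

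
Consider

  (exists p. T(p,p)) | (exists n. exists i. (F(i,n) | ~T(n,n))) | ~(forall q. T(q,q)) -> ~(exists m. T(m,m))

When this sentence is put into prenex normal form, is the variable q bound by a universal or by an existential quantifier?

universal

Rewrite implications/biconditionals: A → B as ¬A ∨ B.
  ~((exists p. T(p,p)) | (exists n. exists i. (F(i,n) | ~T(n,n))) | ~(forall q. T(q,q))) | ~(exists m. T(m,m))
Push ¬ through the quantifiers and connectives to reach negation normal form:
  (forall p. ~T(p,p)) & (forall n. forall i. (~F(i,n) & T(n,n))) & (forall q. T(q,q)) | (forall m. ~T(m,m))
Pull the quantifiers to the front (each side's bound variable is not free in the other side):
  forall p. forall n. forall i. forall q. forall m. (~T(p,p) & ~F(i,n) & T(n,n) & T(q,q) | ~T(m,m))
The quantifier forall q sits under an even number of negations (counting the antecedent side of each →), so it remains universal.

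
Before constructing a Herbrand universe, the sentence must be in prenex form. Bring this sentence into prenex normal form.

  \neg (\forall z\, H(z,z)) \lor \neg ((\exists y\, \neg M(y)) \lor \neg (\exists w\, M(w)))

Drive negations inward (¬∀x A ≡ ∃x ¬A, ¬∃x A ≡ ∀x ¬A, De Morgan for ∧/∨):
  (\exists z\, \neg H(z,z)) \lor (\forall y\, M(y)) \land (\exists w\, M(w))
Finally move all quantifiers to the prefix:
  \exists z\, \forall y\, \exists w\, (\neg H(z,z) \lor M(y) \land M(w))

\exists z\, \forall y\, \exists w\, (\neg H(z,z) \lor M(y) \land M(w))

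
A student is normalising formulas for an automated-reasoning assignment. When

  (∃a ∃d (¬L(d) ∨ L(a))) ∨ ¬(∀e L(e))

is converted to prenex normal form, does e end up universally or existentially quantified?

existential

Push ¬ through the quantifiers and connectives to reach negation normal form:
  (∃a ∃d (¬L(d) ∨ L(a))) ∨ (∃e ¬L(e))
All bound variables are already distinct, so no renaming is needed.
Extract every quantifier outward, since the variables are now distinct and don't occur free across branches:
  ∃a ∃d ∃e (¬L(d) ∨ L(a) ∨ ¬L(e))
The quantifier ∀e sits under an odd number of negations, so it flips to ∃e.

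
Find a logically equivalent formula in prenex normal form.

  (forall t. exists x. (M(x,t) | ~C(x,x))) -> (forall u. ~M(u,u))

exists t. forall x. forall u. (~M(x,t) & C(x,x) | ~M(u,u))

First replace A → B with ¬A ∨ B.
  ~(forall t. exists x. (M(x,t) | ~C(x,x))) | (forall u. ~M(u,u))
Drive negations inward (¬∀x A ≡ ∃x ¬A, ¬∃x A ≡ ∀x ¬A, De Morgan for ∧/∨):
  (exists t. forall x. (~M(x,t) & C(x,x))) | (forall u. ~M(u,u))
All bound variables are already distinct, so no renaming is needed.
Extract every quantifier outward, since the variables are now distinct and don't occur free across branches:
  exists t. forall x. forall u. (~M(x,t) & C(x,x) | ~M(u,u))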